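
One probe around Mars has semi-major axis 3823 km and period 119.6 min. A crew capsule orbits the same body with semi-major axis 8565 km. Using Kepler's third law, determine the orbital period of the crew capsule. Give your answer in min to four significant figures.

Kepler's third law: T² ∝ a³, so T₂ = T₁ (a₂/a₁)^(3/2).
a₂/a₁ = 2.240, (a₂/a₁)^(3/2) = 3.353.
T₂ = 119.6 × 3.353 = 401.1 min.

T₂ ≈ 401.1 min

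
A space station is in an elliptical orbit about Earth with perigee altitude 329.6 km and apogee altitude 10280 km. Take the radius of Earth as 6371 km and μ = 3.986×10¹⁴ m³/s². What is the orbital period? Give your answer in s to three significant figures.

r_p = 6371 + 329.6 = 6700.6 km = 6.7006×10⁶ m.
r_a = 6371 + 10280 = 16651 km = 1.6651×10⁷ m.
Semi-major axis a = (r_p + r_a)/2 = (6700.6 + 16651)/2 = 11676 km = 1.168×10⁷ m.
By Kepler's third law T = 2π√(a³/μ) = 2π × 1.998×10³ = 1.256×10⁴ s.

T ≈ 12600 s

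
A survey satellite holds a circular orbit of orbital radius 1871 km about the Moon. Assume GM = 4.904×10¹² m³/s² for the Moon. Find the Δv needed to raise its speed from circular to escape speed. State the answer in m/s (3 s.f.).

r = 1871 km = 1.871×10⁶ m.
Circular speed v_c = √(μ/r) = 1619 m/s.
Escape speed v_esc = √(2μ/r) = √2 × v_c = 2290 m/s.
Δv = v_esc − v_c = 670.6 m/s.

Δv ≈ 671 m/s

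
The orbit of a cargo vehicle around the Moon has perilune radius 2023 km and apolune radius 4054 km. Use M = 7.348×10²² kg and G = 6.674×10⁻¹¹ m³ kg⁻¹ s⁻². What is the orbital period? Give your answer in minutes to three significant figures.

μ = GM = 6.674×10⁻¹¹ × 7.348×10²² = 4.904×10¹² m³/s².
Semi-major axis a = (r_p + r_a)/2 = (2023.0 + 4054.0)/2 = 3038.5 km = 3.038×10⁶ m.
By Kepler's third law T = 2π√(a³/μ) = 2π × 2.392×10³ = 1.503×10⁴ s.
= 250.5 minutes.

T ≈ 250 minutes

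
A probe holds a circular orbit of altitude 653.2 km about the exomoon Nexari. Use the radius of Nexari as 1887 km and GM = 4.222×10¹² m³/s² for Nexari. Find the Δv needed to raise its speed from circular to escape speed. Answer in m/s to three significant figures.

r = 1887 + 653.2 = 2540.2 km = 2.5402×10⁶ m.
Circular speed v_c = √(μ/r) = 1289 m/s.
Escape speed v_esc = √(2μ/r) = √2 × v_c = 1823 m/s.
Δv = v_esc − v_c = 534.0 m/s.

Δv ≈ 534 m/s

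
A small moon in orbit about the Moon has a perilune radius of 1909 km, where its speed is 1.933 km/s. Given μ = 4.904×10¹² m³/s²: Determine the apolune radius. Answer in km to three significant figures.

r_p = 1.909×10⁶ m.
Specific energy ε = v²/2 − μ/r = -7.006×10⁵ J/kg, so a = −μ/(2ε) = 3.500×10⁶ m.
The apsides satisfy r_p + r_a = 2a, so the apolune radius is 2a − r_p = 5.090×10⁶ m = 5090.3 km.

apolune radius ≈ 5090 km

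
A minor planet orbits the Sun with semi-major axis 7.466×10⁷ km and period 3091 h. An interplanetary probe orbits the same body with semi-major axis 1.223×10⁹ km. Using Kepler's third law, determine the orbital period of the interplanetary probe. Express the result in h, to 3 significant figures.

T₂ ≈ 2.05×10⁵ h

Kepler's third law: T² ∝ a³, so T₂ = T₁ (a₂/a₁)^(3/2).
a₂/a₁ = 16.38, (a₂/a₁)^(3/2) = 66.30.
T₂ = 3091 × 66.30 = 2.049×10⁵ h.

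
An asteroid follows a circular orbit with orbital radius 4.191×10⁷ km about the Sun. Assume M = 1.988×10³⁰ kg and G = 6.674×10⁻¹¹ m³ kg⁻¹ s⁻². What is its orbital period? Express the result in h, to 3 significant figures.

T ≈ 1300 h

μ = GM = 6.674×10⁻¹¹ × 1.988×10³⁰ = 1.327×10²⁰ m³/s².
r = 4.191×10⁷ km = 4.191×10¹⁰ m.
Kepler's third law: T = 2π√(r³/μ) = 2π√((4.191×10¹⁰)³ / 1.327×10²⁰).
r³/μ = 5.548×10¹¹ s², so T = 2π × 7.449×10⁵ = 4.680×10⁶ s.
Converting: 4.680×10⁶ s ÷ 3600 = 1300 h.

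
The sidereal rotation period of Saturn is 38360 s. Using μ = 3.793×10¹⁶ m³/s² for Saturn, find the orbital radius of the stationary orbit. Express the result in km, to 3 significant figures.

A synchronous orbit has period T, so by Kepler's third law a = (μT²/4π²)^(1/3).
μT²/4π² = 3.793×10¹⁶ × (3.836×10⁴)² / 39.48 = 1.414×10²⁴ m³.
a = 1.122×10⁸ m = 1.1223×10⁵ km.

r_sync ≈ 1.12×10⁵ km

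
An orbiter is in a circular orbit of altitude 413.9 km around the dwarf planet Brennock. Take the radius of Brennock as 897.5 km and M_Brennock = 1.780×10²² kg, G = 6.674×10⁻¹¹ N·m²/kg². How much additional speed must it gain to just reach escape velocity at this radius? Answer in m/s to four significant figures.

Δv ≈ 394.2 m/s

μ = GM = 6.674×10⁻¹¹ × 1.780×10²² = 1.188×10¹² m³/s².
r = 897.5 + 413.9 = 1311.4 km = 1.3114×10⁶ m.
Circular speed v_c = √(μ/r) = 951.8 m/s.
Escape speed v_esc = √(2μ/r) = √2 × v_c = 1346 m/s.
Δv = v_esc − v_c = 394.2 m/s.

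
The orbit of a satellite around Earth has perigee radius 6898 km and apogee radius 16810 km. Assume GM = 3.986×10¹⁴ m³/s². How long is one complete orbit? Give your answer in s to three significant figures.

T ≈ 12800 s

Semi-major axis a = (r_p + r_a)/2 = (6898.0 + 16810)/2 = 11854 km = 1.185×10⁷ m.
By Kepler's third law T = 2π√(a³/μ) = 2π × 2.044×10³ = 1.284×10⁴ s.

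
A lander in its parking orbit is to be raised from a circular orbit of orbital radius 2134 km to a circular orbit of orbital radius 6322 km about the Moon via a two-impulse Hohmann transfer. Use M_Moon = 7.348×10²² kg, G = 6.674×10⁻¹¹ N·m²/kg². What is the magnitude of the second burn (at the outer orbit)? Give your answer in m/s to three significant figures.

μ = GM = 6.674×10⁻¹¹ × 7.348×10²² = 4.904×10¹² m³/s².
r₁ = 2134 km = 2.134×10⁶ m.
r₂ = 6322 km = 6.322×10⁶ m.
Transfer ellipse a_t = (r₁ + r₂)/2 = 4.228×10⁶ m.
At r₁: circular v_c1 = √(μ/r₁) = 1516 m/s; transfer-perilune v_p = √[μ(2/r₁ − 1/a_t)] = 1854 m/s.
At r₂: circular v_c2 = √(μ/r₂) = 880.7 m/s; transfer-apolune v_a = √[μ(2/r₂ − 1/a_t)] = 625.7 m/s.
Δv₂ = v_c2 − v_a = 255.0 m/s.

Δv ≈ 255 m/s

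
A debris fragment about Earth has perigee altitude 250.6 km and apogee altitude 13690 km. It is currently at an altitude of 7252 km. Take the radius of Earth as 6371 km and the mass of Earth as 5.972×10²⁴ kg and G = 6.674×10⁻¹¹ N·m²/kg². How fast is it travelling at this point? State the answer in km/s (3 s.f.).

μ = GM = 6.674×10⁻¹¹ × 5.972×10²⁴ = 3.986×10¹⁴ m³/s².
r_p = 6371 + 250.6 = 6621.6 km = 6.6216×10⁶ m.
r_a = 6371 + 13690 = 20061 km = 2.0061×10⁷ m.
r = 6371 + 7252 = 13623 km = 1.362×10⁷ m.
Semi-major axis a = (r_p + r_a)/2 = 13341 km = 1.334×10⁷ m.
Vis-viva: v² = μ(2/r − 1/a) = 3.986×10¹⁴ × (1.468×10⁻⁷ − 7.496×10⁻⁸) = 2.864×10⁷ m²/s².
v = 5352 m/s = 5.352 km/s.

v ≈ 5.35 km/s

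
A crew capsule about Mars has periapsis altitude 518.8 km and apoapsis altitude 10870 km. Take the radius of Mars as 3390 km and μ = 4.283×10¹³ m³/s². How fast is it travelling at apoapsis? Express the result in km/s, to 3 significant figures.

v ≈ 1.14 km/s

r_p = 3390 + 518.8 = 3908.8 km = 3.9088×10⁶ m.
r_a = 3390 + 10870 = 14260 km = 1.4260×10⁷ m.
Semi-major axis a = (r_p + r_a)/2 = 9084.4 km = 9.084×10⁶ m.
Vis-viva: v² = μ(2/r − 1/a) = 4.283×10¹³ × (1.403×10⁻⁷ − 1.101×10⁻⁷) = 1.292×10⁶ m²/s².
v = 1137 m/s = 1.137 km/s.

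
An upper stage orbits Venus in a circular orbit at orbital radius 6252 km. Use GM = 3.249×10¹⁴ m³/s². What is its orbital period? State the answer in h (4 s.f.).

T ≈ 1.514 h

r = 6252 km = 6.252×10⁶ m.
Kepler's third law: T = 2π√(r³/μ) = 2π√((6.252×10⁶)³ / 3.249×10¹⁴).
r³/μ = 7.522×10⁵ s², so T = 2π × 8.673×10² = 5.449×10³ s.
Converting: 5.449×10³ s ÷ 3600 = 1.514 h.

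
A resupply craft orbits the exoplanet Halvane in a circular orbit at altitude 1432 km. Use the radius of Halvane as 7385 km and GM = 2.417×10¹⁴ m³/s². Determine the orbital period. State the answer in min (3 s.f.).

r = 7385 + 1432 = 8817.0 km = 8.8170×10⁶ m.
Kepler's third law: T = 2π√(r³/μ) = 2π√((8.817×10⁶)³ / 2.417×10¹⁴).
r³/μ = 2.836×10⁶ s², so T = 2π × 1.684×10³ = 1.058×10⁴ s.
Converting: 1.058×10⁴ s ÷ 60.00 = 176.3 min.

T ≈ 176 min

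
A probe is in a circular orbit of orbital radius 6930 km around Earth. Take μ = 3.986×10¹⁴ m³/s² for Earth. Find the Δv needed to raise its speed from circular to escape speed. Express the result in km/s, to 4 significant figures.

r = 6930 km = 6.930×10⁶ m.
Circular speed v_c = √(μ/r) = 7584 m/s.
Escape speed v_esc = √(2μ/r) = √2 × v_c = 10730 m/s.
Δv = v_esc − v_c = 3141 m/s = 3.141 km/s.

Δv ≈ 3.141 km/s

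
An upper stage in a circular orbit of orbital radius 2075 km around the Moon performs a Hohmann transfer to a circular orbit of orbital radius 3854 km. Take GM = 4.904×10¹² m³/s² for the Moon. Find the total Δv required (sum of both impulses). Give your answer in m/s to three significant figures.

r₁ = 2075 km = 2.075×10⁶ m.
r₂ = 3854 km = 3.854×10⁶ m.
Transfer ellipse a_t = (r₁ + r₂)/2 = 2.964×10⁶ m.
At r₁: circular v_c1 = √(μ/r₁) = 1537 m/s; transfer-perilune v_p = √[μ(2/r₁ − 1/a_t)] = 1753 m/s.
Δv₁ = v_p − v_c1 = 215.5 m/s.
At r₂: circular v_c2 = √(μ/r₂) = 1128 m/s; transfer-apolune v_a = √[μ(2/r₂ − 1/a_t)] = 943.7 m/s.
Δv₂ = v_c2 − v_a = 184.3 m/s.
Total Δv = Δv₁ + Δv₂ = 399.8 m/s.

Δv_total ≈ 400 m/s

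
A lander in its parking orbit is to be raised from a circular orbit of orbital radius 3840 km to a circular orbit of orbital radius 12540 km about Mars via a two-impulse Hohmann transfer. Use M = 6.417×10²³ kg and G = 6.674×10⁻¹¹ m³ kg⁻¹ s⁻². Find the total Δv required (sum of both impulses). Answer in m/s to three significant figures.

μ = GM = 6.674×10⁻¹¹ × 6.417×10²³ = 4.283×10¹³ m³/s².
r₁ = 3840 km = 3.840×10⁶ m.
r₂ = 12540 km = 1.254×10⁷ m.
Transfer ellipse a_t = (r₁ + r₂)/2 = 8.190×10⁶ m.
At r₁: circular v_c1 = √(μ/r₁) = 3340 m/s; transfer-periapsis v_p = √[μ(2/r₁ − 1/a_t)] = 4132 m/s.
Δv₁ = v_p − v_c1 = 792.8 m/s.
At r₂: circular v_c2 = √(μ/r₂) = 1848 m/s; transfer-apoapsis v_a = √[μ(2/r₂ − 1/a_t)] = 1265 m/s.
Δv₂ = v_c2 − v_a = 582.6 m/s.
Total Δv = Δv₁ + Δv₂ = 1375 m/s.

Δv_total ≈ 1380 m/s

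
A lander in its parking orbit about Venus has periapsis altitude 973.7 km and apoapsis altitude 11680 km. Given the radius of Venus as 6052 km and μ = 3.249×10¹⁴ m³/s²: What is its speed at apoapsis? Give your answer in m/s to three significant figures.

r_p = 6052 + 973.7 = 7025.7 km = 7.0257×10⁶ m.
r_a = 6052 + 11680 = 17732 km = 1.7732×10⁷ m.
Semi-major axis a = (r_p + r_a)/2 = 12379 km = 1.238×10⁷ m.
Vis-viva: v² = μ(2/r − 1/a) = 3.249×10¹⁴ × (1.128×10⁻⁷ − 8.078×10⁻⁸) = 1.040×10⁷ m²/s².
v = 3225 m/s.

v ≈ 3220 m/s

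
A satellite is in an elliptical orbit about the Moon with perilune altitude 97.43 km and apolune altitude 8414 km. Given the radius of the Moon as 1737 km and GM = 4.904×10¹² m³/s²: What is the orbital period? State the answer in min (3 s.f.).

r_p = 1737 + 97.43 = 1834.4 km = 1.8344×10⁶ m.
r_a = 1737 + 8414 = 10151 km = 1.0151×10⁷ m.
Semi-major axis a = (r_p + r_a)/2 = (1834.4 + 10151)/2 = 5992.7 km = 5.993×10⁶ m.
By Kepler's third law T = 2π√(a³/μ) = 2π × 6.625×10³ = 4.162×10⁴ s.
= 693.7 min.

T ≈ 694 min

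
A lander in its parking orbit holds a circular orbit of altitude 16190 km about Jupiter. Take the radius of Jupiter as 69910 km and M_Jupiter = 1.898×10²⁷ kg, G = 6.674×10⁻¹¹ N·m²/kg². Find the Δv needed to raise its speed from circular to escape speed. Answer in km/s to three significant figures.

μ = GM = 6.674×10⁻¹¹ × 1.898×10²⁷ = 1.267×10¹⁷ m³/s².
r = 69910 + 16190 = 86100 km = 8.6100×10⁷ m.
Circular speed v_c = √(μ/r) = 38360 m/s.
Escape speed v_esc = √(2μ/r) = √2 × v_c = 54240 m/s.
Δv = v_esc − v_c = 15890 m/s = 15.89 km/s.

Δv ≈ 15.9 km/s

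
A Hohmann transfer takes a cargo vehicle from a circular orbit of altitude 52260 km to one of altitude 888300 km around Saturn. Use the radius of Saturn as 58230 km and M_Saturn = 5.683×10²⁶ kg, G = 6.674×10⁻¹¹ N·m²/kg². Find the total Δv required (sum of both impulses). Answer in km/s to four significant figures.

Δv_total ≈ 9.703 km/s

μ = GM = 6.674×10⁻¹¹ × 5.683×10²⁶ = 3.793×10¹⁶ m³/s².
r₁ = 58230 + 52260 = 110490 km = 1.1049×10⁸ m.
r₂ = 58230 + 888300 = 946530 km = 9.4653×10⁸ m.
Transfer ellipse a_t = (r₁ + r₂)/2 = 5.285×10⁸ m.
At r₁: circular v_c1 = √(μ/r₁) = 18530 m/s; transfer-perikrone v_p = √[μ(2/r₁ − 1/a_t)] = 24790 m/s.
Δv₁ = v_p − v_c1 = 6267 m/s.
At r₂: circular v_c2 = √(μ/r₂) = 6330 m/s; transfer-apokrone v_a = √[μ(2/r₂ − 1/a_t)] = 2894 m/s.
Δv₂ = v_c2 − v_a = 3436 m/s.
Total Δv = Δv₁ + Δv₂ = 9703 m/s = 9.703 km/s.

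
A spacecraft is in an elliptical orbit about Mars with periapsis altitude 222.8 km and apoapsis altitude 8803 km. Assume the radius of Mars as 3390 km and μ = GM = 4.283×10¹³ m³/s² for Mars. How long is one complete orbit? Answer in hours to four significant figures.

r_p = 3390 + 222.8 = 3612.8 km = 3.6128×10⁶ m.
r_a = 3390 + 8803 = 12193 km = 1.2193×10⁷ m.
Semi-major axis a = (r_p + r_a)/2 = (3612.8 + 12193)/2 = 7902.9 km = 7.903×10⁶ m.
By Kepler's third law T = 2π√(a³/μ) = 2π × 3.395×10³ = 2.133×10⁴ s.
= 5.925 hours.

T ≈ 5.925 hours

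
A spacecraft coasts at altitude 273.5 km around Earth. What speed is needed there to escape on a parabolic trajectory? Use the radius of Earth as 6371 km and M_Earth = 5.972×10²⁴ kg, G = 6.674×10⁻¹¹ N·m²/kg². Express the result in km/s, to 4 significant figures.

v_esc ≈ 10.95 km/s

μ = GM = 6.674×10⁻¹¹ × 5.972×10²⁴ = 3.986×10¹⁴ m³/s².
r = 6371 + 273.5 = 6644.5 km = 6.6445×10⁶ m.
Escape speed v_esc = √(2μ/r) = √(2 × 3.986×10¹⁴ / 6.644×10⁶) = √(1.200×10⁸) = 10950 m/s.
= 10.95 km/s.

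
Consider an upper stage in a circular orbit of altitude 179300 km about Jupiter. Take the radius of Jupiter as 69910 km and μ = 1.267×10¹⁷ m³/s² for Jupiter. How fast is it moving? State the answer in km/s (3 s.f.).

r = 69910 + 179300 = 249210 km = 2.4921×10⁸ m.
For a circular orbit v = √(μ/r) = √(1.267×10¹⁷ / 2.492×10⁸) = √(5.084×10⁸) = 22550 m/s.
That is 22.55 km/s.

v ≈ 22.5 km/s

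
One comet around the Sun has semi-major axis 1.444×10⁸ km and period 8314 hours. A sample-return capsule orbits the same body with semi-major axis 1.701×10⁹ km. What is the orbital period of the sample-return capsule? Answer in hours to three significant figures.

Kepler's third law: T² ∝ a³, so T₂ = T₁ (a₂/a₁)^(3/2).
a₂/a₁ = 11.78, (a₂/a₁)^(3/2) = 40.43.
T₂ = 8314 × 40.43 = 3.361×10⁵ hours.

T₂ ≈ 3.36×10⁵ hours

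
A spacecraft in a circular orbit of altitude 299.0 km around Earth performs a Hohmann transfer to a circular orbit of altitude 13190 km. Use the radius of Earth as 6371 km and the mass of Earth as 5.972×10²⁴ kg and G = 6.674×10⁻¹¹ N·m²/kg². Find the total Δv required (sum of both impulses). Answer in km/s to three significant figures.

Δv_total ≈ 3.01 km/s

μ = GM = 6.674×10⁻¹¹ × 5.972×10²⁴ = 3.986×10¹⁴ m³/s².
r₁ = 6371 + 299.0 = 6670.0 km = 6.6700×10⁶ m.
r₂ = 6371 + 13190 = 19561 km = 1.9561×10⁷ m.
Transfer ellipse a_t = (r₁ + r₂)/2 = 1.312×10⁷ m.
At r₁: circular v_c1 = √(μ/r₁) = 7730 m/s; transfer-perigee v_p = √[μ(2/r₁ − 1/a_t)] = 9440 m/s.
Δv₁ = v_p − v_c1 = 1710 m/s.
At r₂: circular v_c2 = √(μ/r₂) = 4514 m/s; transfer-apogee v_a = √[μ(2/r₂ − 1/a_t)] = 3219 m/s.
Δv₂ = v_c2 − v_a = 1295 m/s.
Total Δv = Δv₁ + Δv₂ = 3005 m/s = 3.005 km/s.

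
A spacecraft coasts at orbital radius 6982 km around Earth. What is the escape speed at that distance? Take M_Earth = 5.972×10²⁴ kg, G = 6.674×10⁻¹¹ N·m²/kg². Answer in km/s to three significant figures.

v_esc ≈ 10.7 km/s

μ = GM = 6.674×10⁻¹¹ × 5.972×10²⁴ = 3.986×10¹⁴ m³/s².
r = 6982 km = 6.982×10⁶ m.
Escape speed v_esc = √(2μ/r) = √(2 × 3.986×10¹⁴ / 6.982×10⁶) = √(1.142×10⁸) = 10690 m/s.
= 10.69 km/s.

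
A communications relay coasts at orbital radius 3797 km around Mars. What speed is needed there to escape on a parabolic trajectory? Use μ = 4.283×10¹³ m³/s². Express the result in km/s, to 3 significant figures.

v_esc ≈ 4.75 km/s

r = 3797 km = 3.797×10⁶ m.
Escape speed v_esc = √(2μ/r) = √(2 × 4.283×10¹³ / 3.797×10⁶) = √(2.256×10⁷) = 4750 m/s.
= 4.750 km/s.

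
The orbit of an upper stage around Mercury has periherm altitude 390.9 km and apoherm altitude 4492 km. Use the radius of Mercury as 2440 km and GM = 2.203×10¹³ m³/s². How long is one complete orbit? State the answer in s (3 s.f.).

T ≈ 14400 s

r_p = 2440 + 390.9 = 2830.9 km = 2.8309×10⁶ m.
r_a = 2440 + 4492 = 6932.0 km = 6.9320×10⁶ m.
Semi-major axis a = (r_p + r_a)/2 = (2830.9 + 6932.0)/2 = 4881.4 km = 4.881×10⁶ m.
By Kepler's third law T = 2π√(a³/μ) = 2π × 2.298×10³ = 1.444×10⁴ s.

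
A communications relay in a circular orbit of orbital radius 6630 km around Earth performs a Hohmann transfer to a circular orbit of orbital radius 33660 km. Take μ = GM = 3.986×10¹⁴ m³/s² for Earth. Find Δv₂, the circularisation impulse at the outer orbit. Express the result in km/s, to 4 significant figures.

r₁ = 6630 km = 6.630×10⁶ m.
r₂ = 33660 km = 3.366×10⁷ m.
Transfer ellipse a_t = (r₁ + r₂)/2 = 2.014×10⁷ m.
At r₁: circular v_c1 = √(μ/r₁) = 7754 m/s; transfer-perigee v_p = √[μ(2/r₁ − 1/a_t)] = 10020 m/s.
At r₂: circular v_c2 = √(μ/r₂) = 3441 m/s; transfer-apogee v_a = √[μ(2/r₂ − 1/a_t)] = 1974 m/s.
Δv₂ = v_c2 − v_a = 1467 m/s.
= 1.467 km/s.

Δv ≈ 1.467 km/s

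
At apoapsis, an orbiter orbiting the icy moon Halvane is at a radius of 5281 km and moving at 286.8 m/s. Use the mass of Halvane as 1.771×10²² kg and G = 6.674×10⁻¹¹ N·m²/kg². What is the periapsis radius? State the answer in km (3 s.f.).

μ = GM = 6.674×10⁻¹¹ × 1.771×10²² = 1.182×10¹² m³/s².
r_a = 5.281×10⁶ m.
Specific energy ε = v²/2 − μ/r = -1.827×10⁵ J/kg, so a = −μ/(2ε) = 3.235×10⁶ m.
The apsides satisfy r_p + r_a = 2a, so the periapsis radius is 2a − r_a = 1.189×10⁶ m = 1188.9 km.

periapsis radius ≈ 1190 km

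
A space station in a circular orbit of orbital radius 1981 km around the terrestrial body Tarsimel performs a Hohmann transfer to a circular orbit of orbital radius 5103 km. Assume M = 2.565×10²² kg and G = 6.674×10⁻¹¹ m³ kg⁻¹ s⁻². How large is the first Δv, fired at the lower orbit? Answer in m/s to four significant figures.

Δv ≈ 186.2 m/s

μ = GM = 6.674×10⁻¹¹ × 2.565×10²² = 1.712×10¹² m³/s².
r₁ = 1981 km = 1.981×10⁶ m.
r₂ = 5103 km = 5.103×10⁶ m.
Transfer ellipse a_t = (r₁ + r₂)/2 = 3.542×10⁶ m.
At r₁: circular v_c1 = √(μ/r₁) = 929.6 m/s; transfer-periapsis v_p = √[μ(2/r₁ − 1/a_t)] = 1116 m/s.
Δv₁ = v_p − v_c1 = 186.2 m/s.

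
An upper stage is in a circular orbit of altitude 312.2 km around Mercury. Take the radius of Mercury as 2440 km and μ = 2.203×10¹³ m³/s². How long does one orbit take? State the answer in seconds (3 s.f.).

r = 2440 + 312.2 = 2752.2 km = 2.7522×10⁶ m.
Kepler's third law: T = 2π√(r³/μ) = 2π√((2.752×10⁶)³ / 2.203×10¹³).
r³/μ = 9.463×10⁵ s², so T = 2π × 9.728×10² = 6.112×10³ s.

T ≈ 6110 seconds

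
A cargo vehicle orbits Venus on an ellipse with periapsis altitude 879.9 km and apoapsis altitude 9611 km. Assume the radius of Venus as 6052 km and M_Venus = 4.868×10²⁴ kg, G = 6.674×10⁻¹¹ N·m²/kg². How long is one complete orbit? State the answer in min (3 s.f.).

T ≈ 221 min

μ = GM = 6.674×10⁻¹¹ × 4.868×10²⁴ = 3.249×10¹⁴ m³/s².
r_p = 6052 + 879.9 = 6931.9 km = 6.9319×10⁶ m.
r_a = 6052 + 9611 = 15663 km = 1.5663×10⁷ m.
Semi-major axis a = (r_p + r_a)/2 = (6931.9 + 15663)/2 = 11297 km = 1.130×10⁷ m.
By Kepler's third law T = 2π√(a³/μ) = 2π × 2.107×10³ = 1.324×10⁴ s.
= 220.6 min.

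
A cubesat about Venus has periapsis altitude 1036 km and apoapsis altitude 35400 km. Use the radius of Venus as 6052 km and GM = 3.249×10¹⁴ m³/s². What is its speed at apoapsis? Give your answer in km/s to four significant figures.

v ≈ 1.513 km/s

r_p = 6052 + 1036 = 7088.0 km = 7.0880×10⁶ m.
r_a = 6052 + 35400 = 41452 km = 4.1452×10⁷ m.
Semi-major axis a = (r_p + r_a)/2 = 24270 km = 2.427×10⁷ m.
Vis-viva: v² = μ(2/r − 1/a) = 3.249×10¹⁴ × (4.825×10⁻⁸ − 4.120×10⁻⁸) = 2.289×10⁶ m²/s².
v = 1513 m/s = 1.513 km/s.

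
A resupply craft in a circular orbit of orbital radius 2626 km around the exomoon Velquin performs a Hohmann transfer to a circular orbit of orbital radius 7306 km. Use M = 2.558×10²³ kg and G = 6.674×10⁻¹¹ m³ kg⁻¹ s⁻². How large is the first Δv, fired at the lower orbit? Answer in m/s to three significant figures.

μ = GM = 6.674×10⁻¹¹ × 2.558×10²³ = 1.707×10¹³ m³/s².
r₁ = 2626 km = 2.626×10⁶ m.
r₂ = 7306 km = 7.306×10⁶ m.
Transfer ellipse a_t = (r₁ + r₂)/2 = 4.966×10⁶ m.
At r₁: circular v_c1 = √(μ/r₁) = 2550 m/s; transfer-periapsis v_p = √[μ(2/r₁ − 1/a_t)] = 3093 m/s.
Δv₁ = v_p − v_c1 = 542.9 m/s.

Δv ≈ 543 m/s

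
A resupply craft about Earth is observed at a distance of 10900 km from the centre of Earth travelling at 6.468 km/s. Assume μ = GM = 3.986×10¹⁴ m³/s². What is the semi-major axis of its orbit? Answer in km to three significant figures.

a ≈ 12700 km

r = 1.090×10⁷ m.
Specific orbital energy ε = v²/2 − μ/r = (6468)²/2 − 3.986×10¹⁴/1.090×10⁷ = -1.565×10⁷ J/kg.
Since ε = −μ/(2a), a = −μ/(2ε) = 1.273×10⁷ m = 12734 km.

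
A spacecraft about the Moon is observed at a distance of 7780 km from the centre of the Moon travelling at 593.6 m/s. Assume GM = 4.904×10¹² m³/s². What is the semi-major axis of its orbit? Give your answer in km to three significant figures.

a ≈ 5400 km

r = 7.780×10⁶ m.
Vis-viva rearranged: 1/a = 2/r − v²/μ = 2.571×10⁻⁷ − 7.185×10⁻⁸ = 1.852×10⁻⁷ m⁻¹.
a = 5.399×10⁶ m = 5399.1 km.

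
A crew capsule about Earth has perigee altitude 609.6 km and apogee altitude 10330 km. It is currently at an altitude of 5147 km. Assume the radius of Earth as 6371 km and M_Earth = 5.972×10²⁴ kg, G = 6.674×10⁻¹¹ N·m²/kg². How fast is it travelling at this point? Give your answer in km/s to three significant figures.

μ = GM = 6.674×10⁻¹¹ × 5.972×10²⁴ = 3.986×10¹⁴ m³/s².
r_p = 6371 + 609.6 = 6980.6 km = 6.9806×10⁶ m.
r_a = 6371 + 10330 = 16701 km = 1.6701×10⁷ m.
r = 6371 + 5147 = 11518 km = 1.152×10⁷ m.
Semi-major axis a = (r_p + r_a)/2 = 11841 km = 1.184×10⁷ m.
Vis-viva: v² = μ(2/r − 1/a) = 3.986×10¹⁴ × (1.736×10⁻⁷ − 8.445×10⁻⁸) = 3.555×10⁷ m²/s².
v = 5962 m/s = 5.962 km/s.

v ≈ 5.96 km/s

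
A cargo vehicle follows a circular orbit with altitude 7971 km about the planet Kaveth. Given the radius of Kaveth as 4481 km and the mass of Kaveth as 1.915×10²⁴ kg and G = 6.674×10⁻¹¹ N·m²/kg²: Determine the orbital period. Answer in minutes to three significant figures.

T ≈ 407 minutes

μ = GM = 6.674×10⁻¹¹ × 1.915×10²⁴ = 1.278×10¹⁴ m³/s².
r = 4481 + 7971 = 12452 km = 1.2452×10⁷ m.
Kepler's third law: T = 2π√(r³/μ) = 2π√((1.245×10⁷)³ / 1.278×10¹⁴).
r³/μ = 1.511×10⁷ s², so T = 2π × 3.887×10³ = 2.442×10⁴ s.
Converting: 2.442×10⁴ s ÷ 60.00 = 407.0 minutes.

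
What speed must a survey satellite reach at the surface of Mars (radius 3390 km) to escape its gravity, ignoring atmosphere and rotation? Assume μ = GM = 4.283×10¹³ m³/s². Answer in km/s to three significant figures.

r = R = 3.390×10⁶ m.
Escape speed v_esc = √(2μ/r) = √(2 × 4.283×10¹³ / 3.390×10⁶) = √(2.527×10⁷) = 5027 m/s.
= 5.027 km/s.

v_esc ≈ 5.03 km/s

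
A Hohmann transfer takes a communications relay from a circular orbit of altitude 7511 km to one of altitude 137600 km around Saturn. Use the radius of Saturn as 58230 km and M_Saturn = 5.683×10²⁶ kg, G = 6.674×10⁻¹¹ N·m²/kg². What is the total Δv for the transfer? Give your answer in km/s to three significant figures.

Δv_total ≈ 9.42 km/s

μ = GM = 6.674×10⁻¹¹ × 5.683×10²⁶ = 3.793×10¹⁶ m³/s².
r₁ = 58230 + 7511 = 65741 km = 6.5741×10⁷ m.
r₂ = 58230 + 137600 = 195830 km = 1.9583×10⁸ m.
Transfer ellipse a_t = (r₁ + r₂)/2 = 1.308×10⁸ m.
At r₁: circular v_c1 = √(μ/r₁) = 24020 m/s; transfer-perikrone v_p = √[μ(2/r₁ − 1/a_t)] = 29390 m/s.
Δv₁ = v_p − v_c1 = 5372 m/s.
At r₂: circular v_c2 = √(μ/r₂) = 13920 m/s; transfer-apokrone v_a = √[μ(2/r₂ − 1/a_t)] = 9867 m/s.
Δv₂ = v_c2 − v_a = 4050 m/s.
Total Δv = Δv₁ + Δv₂ = 9422 m/s = 9.422 km/s.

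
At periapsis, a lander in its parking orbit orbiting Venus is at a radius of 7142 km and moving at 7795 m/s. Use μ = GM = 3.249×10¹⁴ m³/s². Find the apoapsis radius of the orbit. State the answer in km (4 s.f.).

apoapsis radius ≈ 14360 km

r_p = 7.142×10⁶ m.
Specific energy ε = v²/2 − μ/r = -1.511×10⁷ J/kg, so a = −μ/(2ε) = 1.075×10⁷ m.
The apsides satisfy r_p + r_a = 2a, so the apoapsis radius is 2a − r_p = 1.436×10⁷ m = 14360 km.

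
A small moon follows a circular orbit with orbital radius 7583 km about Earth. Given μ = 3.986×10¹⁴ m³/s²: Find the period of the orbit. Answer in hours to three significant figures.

r = 7583 km = 7.583×10⁶ m.
Kepler's third law: T = 2π√(r³/μ) = 2π√((7.583×10⁶)³ / 3.986×10¹⁴).
r³/μ = 1.094×10⁶ s², so T = 2π × 1.046×10³ = 6.572×10³ s.
Converting: 6.572×10³ s ÷ 3600 = 1.825 hours.

T ≈ 1.83 hours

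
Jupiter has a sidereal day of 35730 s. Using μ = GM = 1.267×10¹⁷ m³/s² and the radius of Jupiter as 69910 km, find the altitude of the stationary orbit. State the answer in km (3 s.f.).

A synchronous orbit has period T, so by Kepler's third law a = (μT²/4π²)^(1/3).
μT²/4π² = 1.267×10¹⁷ × (3.573×10⁴)² / 39.48 = 4.097×10²⁴ m³.
a = 1.600×10⁸ m = 1.6002×10⁵ km.
Altitude h = a − R = 1.6002×10⁵ − 69910 = 90105 km.

h_sync ≈ 90100 km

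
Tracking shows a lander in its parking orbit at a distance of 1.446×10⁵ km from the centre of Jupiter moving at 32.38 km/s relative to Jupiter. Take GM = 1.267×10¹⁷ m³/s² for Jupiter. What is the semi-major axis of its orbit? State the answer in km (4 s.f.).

r = 1.446×10⁸ m.
Vis-viva rearranged: 1/a = 2/r − v²/μ = 1.383×10⁻⁸ − 8.275×10⁻⁹ = 5.556×10⁻⁹ m⁻¹.
a = 1.800×10⁸ m = 1.7998×10⁵ km.

a ≈ 1.800×10⁵ km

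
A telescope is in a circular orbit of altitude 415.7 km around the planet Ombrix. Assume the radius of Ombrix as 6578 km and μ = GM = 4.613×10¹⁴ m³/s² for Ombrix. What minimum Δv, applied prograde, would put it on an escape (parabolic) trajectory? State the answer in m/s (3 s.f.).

Δv ≈ 3360 m/s

r = 6578 + 415.7 = 6993.7 km = 6.9937×10⁶ m.
Circular speed v_c = √(μ/r) = 8122 m/s.
Escape speed v_esc = √(2μ/r) = √2 × v_c = 11490 m/s.
Δv = v_esc − v_c = 3364 m/s.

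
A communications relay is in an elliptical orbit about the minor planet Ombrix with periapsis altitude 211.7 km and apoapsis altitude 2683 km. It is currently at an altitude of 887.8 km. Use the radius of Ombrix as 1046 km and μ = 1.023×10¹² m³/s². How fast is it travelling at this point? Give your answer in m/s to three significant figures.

r_p = 1046 + 211.7 = 1257.7 km = 1.2577×10⁶ m.
r_a = 1046 + 2683 = 3729.0 km = 3.7290×10⁶ m.
r = 1046 + 887.8 = 1933.8 km = 1.934×10⁶ m.
Semi-major axis a = (r_p + r_a)/2 = 2493.3 km = 2.493×10⁶ m.
Vis-viva: v² = μ(2/r − 1/a) = 1.023×10¹² × (1.034×10⁻⁶ − 4.011×10⁻⁷) = 6.477×10⁵ m²/s².
v = 804.8 m/s.

v ≈ 805 m/s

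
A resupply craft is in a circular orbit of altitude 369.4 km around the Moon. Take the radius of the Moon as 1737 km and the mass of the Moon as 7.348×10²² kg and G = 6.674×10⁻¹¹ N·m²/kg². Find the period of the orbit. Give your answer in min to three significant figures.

T ≈ 145 min

μ = GM = 6.674×10⁻¹¹ × 7.348×10²² = 4.904×10¹² m³/s².
r = 1737 + 369.4 = 2106.4 km = 2.1064×10⁶ m.
Kepler's third law: T = 2π√(r³/μ) = 2π√((2.106×10⁶)³ / 4.904×10¹²).
r³/μ = 1.906×10⁶ s², so T = 2π × 1.380×10³ = 8.674×10³ s.
Converting: 8.674×10³ s ÷ 60.00 = 144.6 min.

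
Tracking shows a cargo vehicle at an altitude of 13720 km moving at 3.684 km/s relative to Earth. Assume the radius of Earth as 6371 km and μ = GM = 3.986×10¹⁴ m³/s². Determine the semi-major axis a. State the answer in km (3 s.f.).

r = 6371 + 13720 = 20091 km = 2.009×10⁷ m.
Vis-viva rearranged: 1/a = 2/r − v²/μ = 9.955×10⁻⁸ − 3.405×10⁻⁸ = 6.550×10⁻⁸ m⁻¹.
a = 1.527×10⁷ m = 15268 km.

a ≈ 15300 km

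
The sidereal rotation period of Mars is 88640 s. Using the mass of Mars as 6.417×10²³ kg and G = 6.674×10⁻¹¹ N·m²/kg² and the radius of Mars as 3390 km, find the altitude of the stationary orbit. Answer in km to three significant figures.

μ = GM = 6.674×10⁻¹¹ × 6.417×10²³ = 4.283×10¹³ m³/s².
A synchronous orbit has period T, so by Kepler's third law a = (μT²/4π²)^(1/3).
μT²/4π² = 4.283×10¹³ × (8.864×10⁴)² / 39.48 = 8.524×10²¹ m³.
a = 2.043×10⁷ m = 20427 km.
Altitude h = a − R = 20427 − 3390 = 17037 km.

h_sync ≈ 17000 km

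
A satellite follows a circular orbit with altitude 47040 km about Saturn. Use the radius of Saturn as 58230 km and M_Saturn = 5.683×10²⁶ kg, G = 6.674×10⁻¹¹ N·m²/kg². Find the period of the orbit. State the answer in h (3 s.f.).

μ = GM = 6.674×10⁻¹¹ × 5.683×10²⁶ = 3.793×10¹⁶ m³/s².
r = 58230 + 47040 = 105270 km = 1.0527×10⁸ m.
Kepler's third law: T = 2π√(r³/μ) = 2π√((1.053×10⁸)³ / 3.793×10¹⁶).
r³/μ = 3.076×10⁷ s², so T = 2π × 5.546×10³ = 3.485×10⁴ s.
Converting: 3.485×10⁴ s ÷ 3600 = 9.679 h.

T ≈ 9.68 h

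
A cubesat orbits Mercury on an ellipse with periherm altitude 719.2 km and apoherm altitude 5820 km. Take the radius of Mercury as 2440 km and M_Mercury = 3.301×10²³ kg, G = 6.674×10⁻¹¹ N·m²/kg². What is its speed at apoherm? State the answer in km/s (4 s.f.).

v ≈ 1.215 km/s

μ = GM = 6.674×10⁻¹¹ × 3.301×10²³ = 2.203×10¹³ m³/s².
r_p = 2440 + 719.2 = 3159.2 km = 3.1592×10⁶ m.
r_a = 2440 + 5820 = 8260.0 km = 8.2600×10⁶ m.
Semi-major axis a = (r_p + r_a)/2 = 5709.6 km = 5.710×10⁶ m.
Vis-viva: v² = μ(2/r − 1/a) = 2.203×10¹³ × (2.421×10⁻⁷ − 1.751×10⁻⁷) = 1.476×10⁶ m²/s².
v = 1215 m/s = 1.215 km/s.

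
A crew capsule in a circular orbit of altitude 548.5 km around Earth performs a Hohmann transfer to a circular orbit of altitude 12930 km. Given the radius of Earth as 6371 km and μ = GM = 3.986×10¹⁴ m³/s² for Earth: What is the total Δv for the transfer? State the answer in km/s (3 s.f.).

r₁ = 6371 + 548.5 = 6919.5 km = 6.9195×10⁶ m.
r₂ = 6371 + 12930 = 19301 km = 1.9301×10⁷ m.
Transfer ellipse a_t = (r₁ + r₂)/2 = 1.311×10⁷ m.
At r₁: circular v_c1 = √(μ/r₁) = 7590 m/s; transfer-perigee v_p = √[μ(2/r₁ − 1/a_t)] = 9209 m/s.
Δv₁ = v_p − v_c1 = 1619 m/s.
At r₂: circular v_c2 = √(μ/r₂) = 4544 m/s; transfer-apogee v_a = √[μ(2/r₂ − 1/a_t)] = 3301 m/s.
Δv₂ = v_c2 − v_a = 1243 m/s.
Total Δv = Δv₁ + Δv₂ = 2862 m/s = 2.862 km/s.

Δv_total ≈ 2.86 km/s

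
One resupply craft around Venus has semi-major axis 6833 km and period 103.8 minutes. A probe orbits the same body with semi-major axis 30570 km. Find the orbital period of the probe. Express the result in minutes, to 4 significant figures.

T₂ ≈ 982.3 minutes

Kepler's third law: T² ∝ a³, so T₂ = T₁ (a₂/a₁)^(3/2).
a₂/a₁ = 4.474, (a₂/a₁)^(3/2) = 9.463.
T₂ = 103.8 × 9.463 = 982.3 minutes.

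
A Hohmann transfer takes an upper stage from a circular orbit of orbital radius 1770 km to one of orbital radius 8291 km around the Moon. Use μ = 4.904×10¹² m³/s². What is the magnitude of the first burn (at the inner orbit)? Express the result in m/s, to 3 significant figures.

Δv ≈ 472 m/s

r₁ = 1770 km = 1.770×10⁶ m.
r₂ = 8291 km = 8.291×10⁶ m.
Transfer ellipse a_t = (r₁ + r₂)/2 = 5.030×10⁶ m.
At r₁: circular v_c1 = √(μ/r₁) = 1665 m/s; transfer-perilune v_p = √[μ(2/r₁ − 1/a_t)] = 2137 m/s.
Δv₁ = v_p − v_c1 = 472.4 m/s.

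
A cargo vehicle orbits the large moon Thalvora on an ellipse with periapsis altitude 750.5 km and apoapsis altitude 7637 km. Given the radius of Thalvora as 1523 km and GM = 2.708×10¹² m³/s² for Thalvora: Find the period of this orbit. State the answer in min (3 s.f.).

r_p = 1523 + 750.5 = 2273.5 km = 2.2735×10⁶ m.
r_a = 1523 + 7637 = 9160.0 km = 9.1600×10⁶ m.
Semi-major axis a = (r_p + r_a)/2 = (2273.5 + 9160.0)/2 = 5716.8 km = 5.717×10⁶ m.
By Kepler's third law T = 2π√(a³/μ) = 2π × 8.306×10³ = 5.219×10⁴ s.
= 869.8 min.

T ≈ 870 min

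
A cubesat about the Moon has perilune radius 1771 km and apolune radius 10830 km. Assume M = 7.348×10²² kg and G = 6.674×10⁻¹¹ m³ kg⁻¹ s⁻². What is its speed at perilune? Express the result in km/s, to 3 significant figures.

v ≈ 2.18 km/s

μ = GM = 6.674×10⁻¹¹ × 7.348×10²² = 4.904×10¹² m³/s².
Semi-major axis a = (r_p + r_a)/2 = 6300.5 km = 6.300×10⁶ m.
Vis-viva: v² = μ(2/r − 1/a) = 4.904×10¹² × (1.129×10⁻⁶ − 1.587×10⁻⁷) = 4.760×10⁶ m²/s².
v = 2182 m/s = 2.182 km/s.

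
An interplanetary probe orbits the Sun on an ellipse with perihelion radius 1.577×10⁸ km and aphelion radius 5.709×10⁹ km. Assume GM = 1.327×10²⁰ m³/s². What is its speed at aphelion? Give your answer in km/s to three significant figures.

v ≈ 1.12 km/s

Semi-major axis a = (r_p + r_a)/2 = 2.9334×10⁹ km = 2.933×10¹² m.
Vis-viva: v² = μ(2/r − 1/a) = 1.327×10²⁰ × (3.503×10⁻¹³ − 3.409×10⁻¹³) = 1.250×10⁶ m²/s².
v = 1118 m/s = 1.118 km/s.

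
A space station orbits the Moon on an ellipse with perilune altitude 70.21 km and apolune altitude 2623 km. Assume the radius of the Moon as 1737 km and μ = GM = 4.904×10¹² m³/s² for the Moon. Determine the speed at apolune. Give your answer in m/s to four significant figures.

v ≈ 811.9 m/s

r_p = 1737 + 70.21 = 1807.2 km = 1.8072×10⁶ m.
r_a = 1737 + 2623 = 4360.0 km = 4.3600×10⁶ m.
Semi-major axis a = (r_p + r_a)/2 = 3083.6 km = 3.084×10⁶ m.
Vis-viva: v² = μ(2/r − 1/a) = 4.904×10¹² × (4.587×10⁻⁷ − 3.243×10⁻⁷) = 6.592×10⁵ m²/s².
v = 811.9 m/s.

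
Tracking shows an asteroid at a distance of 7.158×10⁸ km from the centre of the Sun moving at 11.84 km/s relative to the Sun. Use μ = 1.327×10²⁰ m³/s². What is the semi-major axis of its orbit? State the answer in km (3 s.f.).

a ≈ 5.75×10⁸ km

r = 7.158×10¹¹ m.
Vis-viva rearranged: 1/a = 2/r − v²/μ = 2.794×10⁻¹² − 1.056×10⁻¹² = 1.738×10⁻¹² m⁻¹.
a = 5.755×10¹¹ m = 5.7548×10⁸ km.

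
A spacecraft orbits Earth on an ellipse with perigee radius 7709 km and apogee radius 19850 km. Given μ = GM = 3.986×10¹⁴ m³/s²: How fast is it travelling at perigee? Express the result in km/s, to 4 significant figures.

v ≈ 8.630 km/s

Semi-major axis a = (r_p + r_a)/2 = 13780 km = 1.378×10⁷ m.
Vis-viva: v² = μ(2/r − 1/a) = 3.986×10¹⁴ × (2.594×10⁻⁷ − 7.257×10⁻⁸) = 7.448×10⁷ m²/s².
v = 8630 m/s = 8.630 km/s.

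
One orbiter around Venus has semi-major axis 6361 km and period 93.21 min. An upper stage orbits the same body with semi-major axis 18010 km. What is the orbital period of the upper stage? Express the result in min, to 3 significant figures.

Kepler's third law: T² ∝ a³, so T₂ = T₁ (a₂/a₁)^(3/2).
a₂/a₁ = 2.831, (a₂/a₁)^(3/2) = 4.764.
T₂ = 93.21 × 4.764 = 444.1 min.

T₂ ≈ 444 min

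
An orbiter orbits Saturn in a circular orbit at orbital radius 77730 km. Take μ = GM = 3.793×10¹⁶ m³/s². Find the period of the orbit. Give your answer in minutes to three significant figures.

T ≈ 368 minutes

r = 77730 km = 7.773×10⁷ m.
Kepler's third law: T = 2π√(r³/μ) = 2π√((7.773×10⁷)³ / 3.793×10¹⁶).
r³/μ = 1.238×10⁷ s², so T = 2π × 3.519×10³ = 2.211×10⁴ s.
Converting: 2.211×10⁴ s ÷ 60.00 = 368.5 minutes.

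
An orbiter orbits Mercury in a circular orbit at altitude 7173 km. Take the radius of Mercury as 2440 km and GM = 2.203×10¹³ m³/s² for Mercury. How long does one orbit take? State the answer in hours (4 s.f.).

T ≈ 11.08 hours

r = 2440 + 7173 = 9613.0 km = 9.6130×10⁶ m.
Kepler's third law: T = 2π√(r³/μ) = 2π√((9.613×10⁶)³ / 2.203×10¹³).
r³/μ = 4.032×10⁷ s², so T = 2π × 6.350×10³ = 3.990×10⁴ s.
Converting: 3.990×10⁴ s ÷ 3600 = 11.08 hours.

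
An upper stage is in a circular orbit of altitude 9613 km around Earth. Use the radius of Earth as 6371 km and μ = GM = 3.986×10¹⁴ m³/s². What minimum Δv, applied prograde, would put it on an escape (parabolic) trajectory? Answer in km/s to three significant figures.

Δv ≈ 2.07 km/s

r = 6371 + 9613 = 15984 km = 1.5984×10⁷ m.
Circular speed v_c = √(μ/r) = 4994 m/s.
Escape speed v_esc = √(2μ/r) = √2 × v_c = 7062 m/s.
Δv = v_esc − v_c = 2068 m/s = 2.068 km/s.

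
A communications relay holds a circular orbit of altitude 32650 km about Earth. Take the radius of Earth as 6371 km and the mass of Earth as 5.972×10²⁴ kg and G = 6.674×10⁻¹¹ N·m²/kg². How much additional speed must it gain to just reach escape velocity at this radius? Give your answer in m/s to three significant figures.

μ = GM = 6.674×10⁻¹¹ × 5.972×10²⁴ = 3.986×10¹⁴ m³/s².
r = 6371 + 32650 = 39021 km = 3.9021×10⁷ m.
Circular speed v_c = √(μ/r) = 3196 m/s.
Escape speed v_esc = √(2μ/r) = √2 × v_c = 4520 m/s.
Δv = v_esc − v_c = 1324 m/s.

Δv ≈ 1320 m/s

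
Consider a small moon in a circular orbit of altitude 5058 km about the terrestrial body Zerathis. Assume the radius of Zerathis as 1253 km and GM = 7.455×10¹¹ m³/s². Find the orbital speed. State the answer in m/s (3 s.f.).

r = 1253 + 5058 = 6311.0 km = 6.3110×10⁶ m.
For a circular orbit v = √(μ/r) = √(7.455×10¹¹ / 6.311×10⁶) = √(1.181×10⁵) = 343.7 m/s.

v ≈ 344 m/s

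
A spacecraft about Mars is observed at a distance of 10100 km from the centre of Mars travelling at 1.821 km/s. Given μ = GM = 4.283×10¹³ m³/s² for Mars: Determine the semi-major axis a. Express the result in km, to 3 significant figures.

a ≈ 8290 km

r = 1.010×10⁷ m.
Vis-viva rearranged: 1/a = 2/r − v²/μ = 1.980×10⁻⁷ − 7.742×10⁻⁸ = 1.206×10⁻⁷ m⁻¹.
a = 8.292×10⁶ m = 8292.1 km.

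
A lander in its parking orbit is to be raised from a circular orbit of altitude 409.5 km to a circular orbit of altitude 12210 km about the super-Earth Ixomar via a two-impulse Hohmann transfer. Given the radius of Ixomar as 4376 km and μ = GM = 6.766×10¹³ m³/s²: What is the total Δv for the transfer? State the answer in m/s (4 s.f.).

Δv_total ≈ 1593 m/s

r₁ = 4376 + 409.5 = 4785.5 km = 4.7855×10⁶ m.
r₂ = 4376 + 12210 = 16586 km = 1.6586×10⁷ m.
Transfer ellipse a_t = (r₁ + r₂)/2 = 1.069×10⁷ m.
At r₁: circular v_c1 = √(μ/r₁) = 3760 m/s; transfer-periapsis v_p = √[μ(2/r₁ − 1/a_t)] = 4685 m/s.
Δv₁ = v_p − v_c1 = 924.5 m/s.
At r₂: circular v_c2 = √(μ/r₂) = 2020 m/s; transfer-apoapsis v_a = √[μ(2/r₂ − 1/a_t)] = 1352 m/s.
Δv₂ = v_c2 − v_a = 668.1 m/s.
Total Δv = Δv₁ + Δv₂ = 1593 m/s.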